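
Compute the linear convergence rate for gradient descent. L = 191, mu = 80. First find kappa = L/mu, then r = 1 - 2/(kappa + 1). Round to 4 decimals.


Step 1: Compute the condition number.
kappa = L/mu = 191/80 = 2.3875
Step 2: Compute the convergence rate.
r = 1 - 2/(kappa + 1) = 1 - 2*mu/(L + mu) = (L - mu)/(L + mu) = 111/271 = 0.4096


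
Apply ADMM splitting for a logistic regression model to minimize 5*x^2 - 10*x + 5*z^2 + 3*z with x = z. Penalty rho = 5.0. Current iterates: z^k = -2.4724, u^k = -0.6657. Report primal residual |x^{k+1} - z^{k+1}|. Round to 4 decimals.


ADMM iteration with rho = 5.0, z^k = -2.4724, u^k = -0.6657
Step 1: x-update.
Minimize 5*x^2 - 10*x + (5.0/2)*(x + 2.4724 - 0.6657)^2
FOC: (2*5 + 5.0)*x = 10 + 5.0*(-2.4724 + 0.6657)
x^{k+1} = 0.0644
Step 2: z-update.
Minimize 5*z^2 + 3*z + (5.0/2)*(0.0644 - z - 0.6657)^2
FOC: (2*5 + 5.0)*z = -3 + 5.0*(0.0644 - 0.6657)
z^{k+1} = -0.4004
Step 3: u-update.
u^{k+1} = -0.6657 + 0.0644 + 0.4004 = -0.2008
Step 4: Primal residual = |0.0644 + 0.4004| = 0.4649


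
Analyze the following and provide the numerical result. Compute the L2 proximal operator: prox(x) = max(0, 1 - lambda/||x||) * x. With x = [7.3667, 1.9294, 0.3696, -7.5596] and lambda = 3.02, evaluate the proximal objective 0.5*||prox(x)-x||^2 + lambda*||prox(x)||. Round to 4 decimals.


Step 1: Compute ||x||.
||x|| = 10.7366
Step 2: Compute scaling factor.
scale = max(0, 1 - 3.02/10.7366) = 0.7187
Step 3: prox(x) = [5.2946, 1.3867, 0.2656, -5.4332]
||prox(x)|| = 7.7166
Step 4: Proximal objective.
0.5*||prox-x||^2 = 4.5602
lambda*||prox|| = 23.3041
Total = 27.8644


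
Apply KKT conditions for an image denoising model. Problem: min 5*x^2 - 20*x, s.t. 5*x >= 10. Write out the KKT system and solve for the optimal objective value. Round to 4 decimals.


Step 1: Try lambda = 0 (constraint inactive).
Stationarity: 2*5*x - 20 = 0
x* = 20/(2*5) = 2.0
Check constraint: 5*2.0 = 10.0 >= 10 -- satisfied.
Step 2: Compute optimal value.
f(x*) = 5*2.0^2 - 20*2.0 = -20.0


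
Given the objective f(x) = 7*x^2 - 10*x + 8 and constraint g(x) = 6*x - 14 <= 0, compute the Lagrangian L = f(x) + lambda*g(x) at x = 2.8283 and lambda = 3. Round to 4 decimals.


Step 1: Evaluate f(x).
f(2.8283) = 7*2.8283^2 - 10*2.8283 + 8 = 35.712
Step 2: Evaluate g(x).
g(2.8283) = 6*2.8283 - 14 = 2.9698
Step 3: Compute Lagrangian.
L = 35.712 + 3*2.9698 = 44.6214


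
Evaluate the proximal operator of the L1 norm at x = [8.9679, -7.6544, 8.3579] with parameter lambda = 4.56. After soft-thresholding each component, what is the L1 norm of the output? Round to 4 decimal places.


Soft-thresholding with lambda = 4.56:
prox(8.9679) = sign(8.9679)*max(|8.9679| - 4.56, 0) = 4.4079
prox(-7.6544) = sign(-7.6544)*max(|-7.6544| - 4.56, 0) = -3.0944
prox(8.3579) = sign(8.3579)*max(|8.3579| - 4.56, 0) = 3.7979
prox(x) = [4.4079, -3.0944, 3.7979]
||prox(x)||_1 = 4.4079 + 3.0944 + 3.7979 = 11.3002


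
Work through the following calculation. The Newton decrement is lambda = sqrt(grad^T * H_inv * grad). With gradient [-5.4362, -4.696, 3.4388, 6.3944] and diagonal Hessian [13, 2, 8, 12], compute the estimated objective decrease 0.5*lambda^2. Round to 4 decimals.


Step 1: H is diagonal, so H^(-1) * g = [-0.4182, -2.348, 0.4299, 0.5329].
Step 2: g^T H^(-1) g = sum_i g_i^2 / H_ii
  = (-5.4362)^2/13 + (-4.696)^2/2 + (3.4388)^2/8 + (6.3944)^2/12
  = 2.2733 + 11.0262 + 1.4782 + 3.4074 = 18.185
Step 3: Objective decrease = 0.5 * g^T H^(-1) g = 9.0925


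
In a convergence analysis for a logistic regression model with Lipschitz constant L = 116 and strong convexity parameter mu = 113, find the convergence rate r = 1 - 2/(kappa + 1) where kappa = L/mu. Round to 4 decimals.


Step 1: Compute the condition number.
kappa = L/mu = 116/113 = 1.0265
Step 2: Compute the convergence rate.
r = 1 - 2/(kappa + 1) = 1 - 2*mu/(L + mu) = (L - mu)/(L + mu) = 3/229 = 0.0131


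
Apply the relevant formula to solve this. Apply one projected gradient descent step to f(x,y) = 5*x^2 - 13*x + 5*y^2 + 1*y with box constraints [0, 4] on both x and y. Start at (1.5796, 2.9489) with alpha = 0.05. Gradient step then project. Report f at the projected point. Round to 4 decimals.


Step 1: Compute gradient at (1.5796, 2.9489).
grad_x = 2*5*1.5796 - 13 = 2.796
grad_y = 2*5*2.9489 + 1 = 30.489
Step 2: Gradient step.
x_raw = 1.5796 - 0.05*2.796 = 1.4398
y_raw = 2.9489 - 0.05*30.489 = 1.4245
Step 3: Project onto [0, 4].
x_proj = clip(1.4398) = 1.4398
y_proj = clip(1.4245) = 1.4245
Step 4: Evaluate f.
f(1.4398, 1.4245) = 3.2175


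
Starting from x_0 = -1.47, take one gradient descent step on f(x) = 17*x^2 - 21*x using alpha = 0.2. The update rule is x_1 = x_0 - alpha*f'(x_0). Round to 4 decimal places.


We compute the gradient at x_0 and apply the update.
f'(x) = 34*x - 21
f'(-1.47) = 34*-1.47 - 21 = -70.98
x_1 = -1.47 - 0.2*-70.98 = 12.726


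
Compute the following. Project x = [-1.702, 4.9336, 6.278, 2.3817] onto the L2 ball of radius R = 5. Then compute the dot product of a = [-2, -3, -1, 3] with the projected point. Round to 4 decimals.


Step 1: Compute ||x|| (intermediates to 6 decimals).
||x|| = sqrt((-1.702)^2 + 4.9336^2 + 6.278^2 + 2.3817^2) = 8.504293
Step 2: Project.
Since ||x|| > R, scale = R/||x|| = 5/8.504293 = 0.587938, proj(x) = scale * x
proj(x) = [-1.00067, 2.900651, 3.691075, 1.400292]
Step 3: Dot product.
a^T * proj(x) = -2*(-1.00067) - 3*2.900651 - 1*3.691075 + 3*1.400292 = -6.1908


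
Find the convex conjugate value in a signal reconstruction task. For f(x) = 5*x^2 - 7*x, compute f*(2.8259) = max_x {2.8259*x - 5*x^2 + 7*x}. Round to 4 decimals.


f*(y) = sup_x {y*x - a*x^2 - b*x} = sup_x {(y-b)*x - a*x^2}
FOC: (y - b) - 2a*x = 0 => x* = (y - b)/(2a)
x* = (2.8259 + 7)/(2*5) = 0.9826
f*(2.8259) = (y-b)^2/(4a) = (2.8259 + 7)^2/(4*5)
= 96.5483/20 = 4.8274


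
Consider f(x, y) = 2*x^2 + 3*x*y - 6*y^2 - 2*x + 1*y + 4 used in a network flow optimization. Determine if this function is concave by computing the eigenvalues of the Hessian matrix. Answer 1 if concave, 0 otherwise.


The Hessian of f(x,y) = 2*x^2 + 3*x*y - 6*y^2 - 2*x + 1*y + 4 is:
H = [[4, 3], [3, -12]]
Trace = 4 - 12 = -8
Determinant = 4*-12 - (3)^2 = -57
Discriminant = (-8)^2 - 4*-57 = 292.0
Eigenvalues: lambda_1 = -12.544, lambda_2 = 4.544
The function is not concave.

0


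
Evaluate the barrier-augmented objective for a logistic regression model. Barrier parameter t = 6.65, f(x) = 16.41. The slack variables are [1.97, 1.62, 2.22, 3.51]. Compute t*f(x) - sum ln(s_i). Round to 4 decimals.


Step 1: Compute log-barrier.
ln values: [0.678, 0.4824, 0.7975, 1.2556]
phi = -(0.678 + 0.4824 + 0.7975 + 1.2556) = -3.2136
Step 2: Compute augmented objective.
t*f(x) = 6.65*16.41 = 109.1265
Total = 109.1265 - 3.2136 = 105.9129


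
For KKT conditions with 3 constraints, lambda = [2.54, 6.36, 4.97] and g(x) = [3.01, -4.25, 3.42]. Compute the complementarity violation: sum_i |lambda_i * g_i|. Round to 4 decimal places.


KKT complementary slackness check:
lambda_1 * g_1 = 2.54 * 3.01 = 7.6454
lambda_2 * g_2 = 6.36 * -4.25 = -27.03
lambda_3 * g_3 = 4.97 * 3.42 = 16.9974
Total violation = 7.6454 + 27.03 + 16.9974 = 51.6728


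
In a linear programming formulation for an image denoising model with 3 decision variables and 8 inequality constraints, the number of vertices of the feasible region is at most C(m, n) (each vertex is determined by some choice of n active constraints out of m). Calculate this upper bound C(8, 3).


Each vertex corresponds to some choice of n active constraints out of m, so the number of vertices is at most C(m, n) = m! / (n!(m-n)!).
m = 8, n = 3
Numerator: 8 * 7 * 6
Denominator: 3! = 6
C(8, 3) = 56


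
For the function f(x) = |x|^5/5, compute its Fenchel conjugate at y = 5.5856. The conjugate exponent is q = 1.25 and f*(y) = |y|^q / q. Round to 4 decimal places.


The conjugate exponent q satisfies 1/p + 1/q = 1.
p = 5, so q = 5/(5 - 1) = 1.25
|y|^q = 5.5856^1.25 = 8.5869
f*(5.5856) = 8.5869 / 1.25 = 6.8695


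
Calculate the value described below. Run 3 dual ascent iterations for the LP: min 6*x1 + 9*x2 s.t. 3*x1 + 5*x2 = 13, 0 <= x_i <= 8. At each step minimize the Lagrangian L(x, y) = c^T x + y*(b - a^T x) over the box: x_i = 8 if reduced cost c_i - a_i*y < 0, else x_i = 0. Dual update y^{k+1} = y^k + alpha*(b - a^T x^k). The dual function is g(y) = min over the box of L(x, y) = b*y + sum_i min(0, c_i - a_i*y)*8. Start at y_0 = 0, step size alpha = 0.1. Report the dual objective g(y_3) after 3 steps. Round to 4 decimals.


Dual ascent for LP: min 6*x1 + 9*x2, 3*x1 + 5*x2 = 13, 0 <= x_i <= 8
Step 1: y^k = 0.0, reduced costs: (6.0, 9.0)
  x^k = (0.0, 0.0), subgradient = b - a^T x = 13.0
  y^{k+1} = 0.0 + 0.1*13.0 = 1.3
Step 2: y^k = 1.3, reduced costs: (2.1, 2.5)
  x^k = (0.0, 0.0), subgradient = b - a^T x = 13.0
  y^{k+1} = 1.3 + 0.1*13.0 = 2.6
Step 3: y^k = 2.6, reduced costs: (-1.8, -4.0)
  x^k = (8.0, 8.0), subgradient = b - a^T x = -51.0
  y^{k+1} = 2.6 + 0.1*-51.0 = -2.5
Dual objective at y_3 = -2.5: reduced costs (13.5, 21.5), box minimizer x = (0.0, 0.0)
g(y_3) = b*y + (c1 - a1*y)*x1 + (c2 - a2*y)*x2 = 13*(-2.5) + 13.5*0.0 + 21.5*0.0 = -32.5 + 0.0 + 0.0 = -32.5


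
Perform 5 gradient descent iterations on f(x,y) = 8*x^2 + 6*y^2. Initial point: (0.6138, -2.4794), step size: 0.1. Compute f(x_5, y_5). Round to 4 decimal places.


Gradient descent on f(x,y) = 8*x^2 + 6*y^2.
Starting point: (0.6138, -2.4794), alpha = 0.1
Step 1: grad_x = 2*8*0.6138 = 9.8208, grad_y = 2*6*-2.4794 = -29.7528
  x_1 = 0.6138 - 0.1*9.8208 = -0.3683
  y_1 = -2.4794 - 0.1*-29.7528 = 0.4959
Step 2: grad_x = 2*8*-0.3683 = -5.8925, grad_y = 2*6*0.4959 = 5.9506
  x_2 = -0.3683 - 0.1*-5.8925 = 0.221
  y_2 = 0.4959 - 0.1*5.9506 = -0.0992
Step 3: grad_x = 2*8*0.221 = 3.5355, grad_y = 2*6*-0.0992 = -1.1901
  x_3 = 0.221 - 0.1*3.5355 = -0.1326
  y_3 = -0.0992 - 0.1*-1.1901 = 0.0198
Step 4: grad_x = 2*8*-0.1326 = -2.1213, grad_y = 2*6*0.0198 = 0.238
  x_4 = -0.1326 - 0.1*-2.1213 = 0.0795
  y_4 = 0.0198 - 0.1*0.238 = -0.004
Step 5: grad_x = 2*8*0.0795 = 1.2728, grad_y = 2*6*-0.004 = -0.0476
  x_5 = 0.0795 - 0.1*1.2728 = -0.0477
  y_5 = -0.004 - 0.1*-0.0476 = 0.0008
f(-0.0477, 0.0008) = 8*(-0.0477)^2 + 6*0.0008^2 = 0.0182


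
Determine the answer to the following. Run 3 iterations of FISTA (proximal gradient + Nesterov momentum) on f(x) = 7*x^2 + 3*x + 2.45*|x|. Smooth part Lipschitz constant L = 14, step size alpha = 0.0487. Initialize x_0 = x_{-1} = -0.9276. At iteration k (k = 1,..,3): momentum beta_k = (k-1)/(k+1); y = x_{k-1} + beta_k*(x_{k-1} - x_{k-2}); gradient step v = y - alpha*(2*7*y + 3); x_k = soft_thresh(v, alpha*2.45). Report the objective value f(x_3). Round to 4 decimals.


FISTA on f(x) = 7*x^2 + 3*x + 2.45*|x|
L = 14, alpha = 0.0487
Iteration 1: beta = 0.0, y = -0.9276 + 0.0*(-0.9276 + 0.9276) = -0.9276
  grad(y) = -9.9864, v = y - alpha*grad = -0.4413
  prox(v) = soft_thresh(-0.4413, 0.1193) = -0.3219
Iteration 2: beta = 0.3333, y = -0.3219 + 0.3333*(-0.3219 + 0.9276) = -0.1201
  grad(y) = 1.3191, v = y - alpha*grad = -0.1843
  prox(v) = soft_thresh(-0.1843, 0.1193) = -0.065
Iteration 3: beta = 0.5, y = -0.065 + 0.5*(-0.065 + 0.3219) = 0.0635
  grad(y) = 3.8889, v = y - alpha*grad = -0.1259
  prox(v) = soft_thresh(-0.1259, 0.1193) = -0.0066
f(x_3) = 7*(-0.0066)^2 + 3*(-0.0066) + 2.45*|-0.0066| = -0.0033


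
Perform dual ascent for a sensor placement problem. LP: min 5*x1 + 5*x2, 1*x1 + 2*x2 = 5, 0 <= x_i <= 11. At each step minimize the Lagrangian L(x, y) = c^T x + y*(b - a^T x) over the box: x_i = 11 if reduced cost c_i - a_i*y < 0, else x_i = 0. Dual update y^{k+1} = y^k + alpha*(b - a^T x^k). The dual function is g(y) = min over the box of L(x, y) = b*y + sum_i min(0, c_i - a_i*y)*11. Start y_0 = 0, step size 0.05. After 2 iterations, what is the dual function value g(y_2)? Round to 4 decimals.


Dual ascent for LP: min 5*x1 + 5*x2, 1*x1 + 2*x2 = 5, 0 <= x_i <= 11
Step 1: y^k = 0.0, reduced costs: (5.0, 5.0)
  x^k = (0.0, 0.0), subgradient = b - a^T x = 5.0
  y^{k+1} = 0.0 + 0.05*5.0 = 0.25
Step 2: y^k = 0.25, reduced costs: (4.75, 4.5)
  x^k = (0.0, 0.0), subgradient = b - a^T x = 5.0
  y^{k+1} = 0.25 + 0.05*5.0 = 0.5
Dual objective at y_2 = 0.5: reduced costs (4.5, 4.0), box minimizer x = (0.0, 0.0)
g(y_2) = b*y + (c1 - a1*y)*x1 + (c2 - a2*y)*x2 = 5*0.5 + 4.5*0.0 + 4.0*0.0 = 2.5 + 0.0 + 0.0 = 2.5


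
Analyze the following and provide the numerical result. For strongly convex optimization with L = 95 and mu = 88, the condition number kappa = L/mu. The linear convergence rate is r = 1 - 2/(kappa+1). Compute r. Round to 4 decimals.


Step 1: Compute the condition number.
kappa = L/mu = 95/88 = 1.0795
Step 2: Compute the convergence rate.
r = 1 - 2/(kappa + 1) = 1 - 2*mu/(L + mu) = (L - mu)/(L + mu) = 7/183 = 0.0383


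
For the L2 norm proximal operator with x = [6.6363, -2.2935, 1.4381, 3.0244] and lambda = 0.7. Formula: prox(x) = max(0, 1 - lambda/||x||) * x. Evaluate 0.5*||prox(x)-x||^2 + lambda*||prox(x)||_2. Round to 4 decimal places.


Step 1: Compute ||x||.
||x|| = 7.7792
Step 2: Compute scaling factor.
scale = max(0, 1 - 0.7/7.7792) = 0.91
Step 3: prox(x) = [6.0391, -2.0871, 1.3087, 2.7523]
||prox(x)|| = 7.0792
Step 4: Proximal objective.
0.5*||prox-x||^2 = 0.245
lambda*||prox|| = 4.9554
Total = 5.2004


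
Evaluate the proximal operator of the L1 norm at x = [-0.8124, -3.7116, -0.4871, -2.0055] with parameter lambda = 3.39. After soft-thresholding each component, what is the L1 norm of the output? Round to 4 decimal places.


Soft-thresholding with lambda = 3.39:
prox(-0.8124) = sign(-0.8124)*max(|-0.8124| - 3.39, 0) = 0.0
prox(-3.7116) = sign(-3.7116)*max(|-3.7116| - 3.39, 0) = -0.3216
prox(-0.4871) = sign(-0.4871)*max(|-0.4871| - 3.39, 0) = 0.0
prox(-2.0055) = sign(-2.0055)*max(|-2.0055| - 3.39, 0) = 0.0
prox(x) = [0.0, -0.3216, 0.0, 0.0]
||prox(x)||_1 = 0.0 + 0.3216 + 0.0 + 0.0 = 0.3216


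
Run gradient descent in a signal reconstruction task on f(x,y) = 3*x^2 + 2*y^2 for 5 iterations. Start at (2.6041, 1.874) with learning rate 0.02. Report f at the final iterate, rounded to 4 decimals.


Gradient descent on f(x,y) = 3*x^2 + 2*y^2.
Starting point: (2.6041, 1.874), alpha = 0.02
Step 1: grad_x = 2*3*2.6041 = 15.6246, grad_y = 2*2*1.874 = 7.496
  x_1 = 2.6041 - 0.02*15.6246 = 2.2916
  y_1 = 1.874 - 0.02*7.496 = 1.7241
Step 2: grad_x = 2*3*2.2916 = 13.7496, grad_y = 2*2*1.7241 = 6.8963
  x_2 = 2.2916 - 0.02*13.7496 = 2.0166
  y_2 = 1.7241 - 0.02*6.8963 = 1.5862
Step 3: grad_x = 2*3*2.0166 = 12.0997, grad_y = 2*2*1.5862 = 6.3446
  x_3 = 2.0166 - 0.02*12.0997 = 1.7746
  y_3 = 1.5862 - 0.02*6.3446 = 1.4593
Step 4: grad_x = 2*3*1.7746 = 10.6477, grad_y = 2*2*1.4593 = 5.837
  x_4 = 1.7746 - 0.02*10.6477 = 1.5617
  y_4 = 1.4593 - 0.02*5.837 = 1.3425
Step 5: grad_x = 2*3*1.5617 = 9.37, grad_y = 2*2*1.3425 = 5.3701
  x_5 = 1.5617 - 0.02*9.37 = 1.3743
  y_5 = 1.3425 - 0.02*5.3701 = 1.2351
f(1.3743, 1.2351) = 3*1.3743^2 + 2*1.2351^2 = 8.7169


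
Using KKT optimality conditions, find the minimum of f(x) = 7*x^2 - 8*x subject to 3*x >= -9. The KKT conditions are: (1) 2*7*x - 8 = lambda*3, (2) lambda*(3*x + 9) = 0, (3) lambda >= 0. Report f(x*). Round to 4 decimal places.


Step 1: Try lambda = 0 (constraint inactive).
Stationarity: 2*7*x - 8 = 0
x* = 8/(2*7) = 4/7 = 0.5714 (rounded; the exact value 4/7 is used below)
Check constraint: 3*0.5714 = 1.7142 >= -9 -- satisfied.
Step 2: Compute optimal value.
f(x*) = 7*(4/7)^2 - 8*(4/7) = -2.2857


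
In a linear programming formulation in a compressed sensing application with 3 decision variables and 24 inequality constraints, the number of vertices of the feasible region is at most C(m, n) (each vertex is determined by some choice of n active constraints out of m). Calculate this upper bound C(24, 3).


Each vertex corresponds to some choice of n active constraints out of m, so the number of vertices is at most C(m, n) = m! / (n!(m-n)!).
m = 24, n = 3
Numerator: 24 * 23 * 22
Denominator: 3! = 6
C(24, 3) = 2024


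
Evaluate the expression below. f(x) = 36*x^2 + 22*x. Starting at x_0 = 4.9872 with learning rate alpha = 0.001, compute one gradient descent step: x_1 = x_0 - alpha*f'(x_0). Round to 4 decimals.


We compute the gradient at x_0 and apply the update.
f'(x) = 72*x + 22
f'(4.9872) = 72*4.9872 + 22 = 381.0784
x_1 = 4.9872 - 0.001*381.0784 = 4.6061


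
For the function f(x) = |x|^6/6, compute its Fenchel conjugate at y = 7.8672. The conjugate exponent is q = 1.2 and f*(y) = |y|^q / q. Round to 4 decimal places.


The conjugate exponent q satisfies 1/p + 1/q = 1.
p = 6, so q = 6/(6 - 1) = 1.2
|y|^q = 7.8672^1.2 = 11.8846
f*(7.8672) = 11.8846 / 1.2 = 9.9038


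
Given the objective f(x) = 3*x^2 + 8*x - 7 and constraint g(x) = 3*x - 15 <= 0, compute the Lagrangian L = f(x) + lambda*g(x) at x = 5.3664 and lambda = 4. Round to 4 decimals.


Step 1: Evaluate f(x).
f(5.3664) = 3*5.3664^2 + 8*5.3664 - 7 = 122.3259
Step 2: Evaluate g(x).
g(5.3664) = 3*5.3664 - 15 = 1.0992
Step 3: Compute Lagrangian.
L = 122.3259 + 4*1.0992 = 126.7227


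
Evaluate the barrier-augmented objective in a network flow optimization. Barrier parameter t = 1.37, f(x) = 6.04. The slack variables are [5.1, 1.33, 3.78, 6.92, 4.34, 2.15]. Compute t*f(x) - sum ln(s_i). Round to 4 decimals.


Step 1: Compute log-barrier.
ln values: [1.6292, 0.2852, 1.3297, 1.9344, 1.4679, 0.7655]
phi = -(1.6292 + 0.2852 + 1.3297 + 1.9344 + 1.4679 + 0.7655) = -7.4119
Step 2: Compute augmented objective.
t*f(x) = 1.37*6.04 = 8.2748
Total = 8.2748 - 7.4119 = 0.8629


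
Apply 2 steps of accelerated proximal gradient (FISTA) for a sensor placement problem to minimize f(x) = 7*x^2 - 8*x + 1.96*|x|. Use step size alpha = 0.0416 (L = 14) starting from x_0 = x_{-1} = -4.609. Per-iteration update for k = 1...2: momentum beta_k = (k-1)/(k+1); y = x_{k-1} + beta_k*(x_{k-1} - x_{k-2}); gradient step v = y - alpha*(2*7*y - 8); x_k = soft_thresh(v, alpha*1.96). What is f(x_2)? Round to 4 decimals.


FISTA on f(x) = 7*x^2 - 8*x + 1.96*|x|
L = 14, alpha = 0.0416
Iteration 1: beta = 0.0, y = -4.609 + 0.0*(-4.609 + 4.609) = -4.609
  grad(y) = -72.526, v = y - alpha*grad = -1.5919
  prox(v) = soft_thresh(-1.5919, 0.0815) = -1.5104
Iteration 2: beta = 0.3333, y = -1.5104 + 0.3333*(-1.5104 + 4.609) = -0.4775
  grad(y) = -14.6851, v = y - alpha*grad = 0.1334
  prox(v) = soft_thresh(0.1334, 0.0815) = 0.0519
f(x_2) = 7*0.0519^2 - 8*0.0519 + 1.96*|0.0519| = -0.2944


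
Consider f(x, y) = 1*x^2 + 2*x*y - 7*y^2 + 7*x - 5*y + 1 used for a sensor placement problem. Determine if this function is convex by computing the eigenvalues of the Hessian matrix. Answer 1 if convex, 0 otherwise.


The Hessian of f(x,y) = 1*x^2 + 2*x*y - 7*y^2 + 7*x - 5*y + 1 is:
H = [[2, 2], [2, -14]]
Trace = 2 - 14 = -12
Determinant = 2*-14 - (2)^2 = -32
Discriminant = (-12)^2 - 4*-32 = 272.0
Eigenvalues: lambda_1 = -14.2462, lambda_2 = 2.2462
The function is not convex.

0


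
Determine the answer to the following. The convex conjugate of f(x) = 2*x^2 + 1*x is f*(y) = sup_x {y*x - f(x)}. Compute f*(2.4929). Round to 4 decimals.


f*(y) = sup_x {y*x - a*x^2 - b*x} = sup_x {(y-b)*x - a*x^2}
FOC: (y - b) - 2a*x = 0 => x* = (y - b)/(2a)
x* = (2.4929 - 1)/(2*2) = 0.3732
f*(2.4929) = (y-b)^2/(4a) = (2.4929 - 1)^2/(4*2)
= 2.2288/8 = 0.2786


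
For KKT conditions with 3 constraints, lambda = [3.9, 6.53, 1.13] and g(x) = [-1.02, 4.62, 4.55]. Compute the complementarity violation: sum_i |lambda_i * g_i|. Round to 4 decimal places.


KKT complementary slackness check:
lambda_1 * g_1 = 3.9 * -1.02 = -3.978
lambda_2 * g_2 = 6.53 * 4.62 = 30.1686
lambda_3 * g_3 = 1.13 * 4.55 = 5.1415
Total violation = 3.978 + 30.1686 + 5.1415 = 39.2881


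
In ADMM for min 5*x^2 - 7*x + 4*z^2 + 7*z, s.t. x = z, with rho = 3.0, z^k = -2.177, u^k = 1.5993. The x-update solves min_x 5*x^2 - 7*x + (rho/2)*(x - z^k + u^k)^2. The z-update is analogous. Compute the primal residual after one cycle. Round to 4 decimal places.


ADMM iteration with rho = 3.0, z^k = -2.177, u^k = 1.5993
Step 1: x-update.
Minimize 5*x^2 - 7*x + (3.0/2)*(x + 2.177 + 1.5993)^2
FOC: (2*5 + 3.0)*x = 7 + 3.0*(-2.177 - 1.5993)
x^{k+1} = -0.333
Step 2: z-update.
Minimize 4*z^2 + 7*z + (3.0/2)*(-0.333 - z + 1.5993)^2
FOC: (2*4 + 3.0)*z = -7 + 3.0*(-0.333 + 1.5993)
z^{k+1} = -0.291
Step 3: u-update.
u^{k+1} = 1.5993 - 0.333 + 0.291 = 1.5573
Step 4: Primal residual = |-0.333 + 0.291| = 0.042


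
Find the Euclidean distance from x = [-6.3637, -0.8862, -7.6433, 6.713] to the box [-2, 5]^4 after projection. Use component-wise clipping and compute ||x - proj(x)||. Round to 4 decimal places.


Project each component onto [-2, 5].
clip(-6.3637) = -2.0, clip(-0.8862) = -0.8862, clip(-7.6433) = -2.0, clip(6.713) = 5.0
Projection = [-2.0, -0.8862, -2.0, 5.0]
Squared diffs: [19.0419, 0.0, 31.8468, 2.9344]
Distance = sqrt(53.8231) = 7.3364


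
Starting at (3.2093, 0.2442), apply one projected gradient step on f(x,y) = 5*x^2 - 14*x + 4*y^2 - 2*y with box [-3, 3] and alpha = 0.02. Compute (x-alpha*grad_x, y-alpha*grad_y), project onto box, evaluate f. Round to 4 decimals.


Step 1: Compute gradient at (3.2093, 0.2442).
grad_x = 2*5*3.2093 - 14 = 18.093
grad_y = 2*4*0.2442 - 2 = -0.0464
Step 2: Gradient step.
x_raw = 3.2093 - 0.02*18.093 = 2.8474
y_raw = 0.2442 - 0.02*-0.0464 = 0.2451
Step 3: Project onto [-3, 3].
x_proj = clip(2.8474) = 2.8474
y_proj = clip(0.2451) = 0.2451
Step 4: Evaluate f.
f(2.8474, 0.2451) = 0.4255


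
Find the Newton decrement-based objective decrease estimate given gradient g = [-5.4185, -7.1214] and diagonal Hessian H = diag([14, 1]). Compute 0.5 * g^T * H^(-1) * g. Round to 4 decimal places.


Step 1: H is diagonal, so H^(-1) * g = [-0.387, -7.1214].
Step 2: g^T H^(-1) g = sum_i g_i^2 / H_ii
  = (-5.4185)^2/14 + (-7.1214)^2/1
  = 2.0972 + 50.7143 = 52.8115
Step 3: Objective decrease = 0.5 * g^T H^(-1) g = 26.4057


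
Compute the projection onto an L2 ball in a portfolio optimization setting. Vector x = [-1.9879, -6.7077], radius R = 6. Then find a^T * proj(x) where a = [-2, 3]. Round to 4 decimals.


Step 1: Compute ||x|| (intermediates to 6 decimals).
||x|| = sqrt((-1.9879)^2 + (-6.7077)^2) = 6.996069
Step 2: Project.
Since ||x|| > R, scale = R/||x|| = 6/6.996069 = 0.857624, proj(x) = scale * x
proj(x) = [-1.704871, -5.752685]
Step 3: Dot product.
a^T * proj(x) = -2*(-1.704871) + 3*(-5.752685) = -13.8483


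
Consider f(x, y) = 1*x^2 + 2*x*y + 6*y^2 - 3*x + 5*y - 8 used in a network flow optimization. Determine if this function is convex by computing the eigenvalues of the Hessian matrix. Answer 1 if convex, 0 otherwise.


The Hessian of f(x,y) = 1*x^2 + 2*x*y + 6*y^2 - 3*x + 5*y - 8 is:
H = [[2, 2], [2, 12]]
Trace = 2 + 12 = 14
Determinant = 2*12 - (2)^2 = 20
Discriminant = (14)^2 - 4*20 = 116.0
Eigenvalues: lambda_1 = 1.6148, lambda_2 = 12.3852
The function is convex.

1


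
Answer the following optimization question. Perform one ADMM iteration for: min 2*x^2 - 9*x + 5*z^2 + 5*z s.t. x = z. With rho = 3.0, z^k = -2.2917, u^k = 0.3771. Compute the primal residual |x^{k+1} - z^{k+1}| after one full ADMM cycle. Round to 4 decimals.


ADMM iteration with rho = 3.0, z^k = -2.2917, u^k = 0.3771
Step 1: x-update.
Minimize 2*x^2 - 9*x + (3.0/2)*(x + 2.2917 + 0.3771)^2
FOC: (2*2 + 3.0)*x = 9 + 3.0*(-2.2917 - 0.3771)
x^{k+1} = 0.1419
Step 2: z-update.
Minimize 5*z^2 + 5*z + (3.0/2)*(0.1419 - z + 0.3771)^2
FOC: (2*5 + 3.0)*z = -5 + 3.0*(0.1419 + 0.3771)
z^{k+1} = -0.2648
Step 3: u-update.
u^{k+1} = 0.3771 + 0.1419 + 0.2648 = 0.7839
Step 4: Primal residual = |0.1419 + 0.2648| = 0.4068


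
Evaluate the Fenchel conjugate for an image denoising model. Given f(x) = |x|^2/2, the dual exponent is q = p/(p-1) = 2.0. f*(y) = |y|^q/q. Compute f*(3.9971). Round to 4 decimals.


The conjugate exponent q satisfies 1/p + 1/q = 1.
p = 2, so q = 2/(2 - 1) = 2.0
|y|^q = 3.9971^2.0 = 15.9768
f*(3.9971) = 15.9768 / 2.0 = 7.9884


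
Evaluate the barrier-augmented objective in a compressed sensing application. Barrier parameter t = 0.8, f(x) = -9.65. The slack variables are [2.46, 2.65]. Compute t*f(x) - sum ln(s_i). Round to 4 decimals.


Step 1: Compute log-barrier.
ln values: [0.9002, 0.9746]
phi = -(0.9002 + 0.9746) = -1.8747
Step 2: Compute augmented objective.
t*f(x) = 0.8*-9.65 = -7.72
Total = -7.72 - 1.8747 = -9.5947


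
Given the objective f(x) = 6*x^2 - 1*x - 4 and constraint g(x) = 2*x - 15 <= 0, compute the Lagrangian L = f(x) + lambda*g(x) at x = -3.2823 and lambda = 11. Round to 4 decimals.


Step 1: Evaluate f(x).
f(-3.2823) = 6*(-3.2823)^2 - 1*(-3.2823) - 4 = 63.9233
Step 2: Evaluate g(x).
g(-3.2823) = 2*-3.2823 - 15 = -21.5646
Step 3: Compute Lagrangian.
L = 63.9233 + 11*-21.5646 = -173.2873


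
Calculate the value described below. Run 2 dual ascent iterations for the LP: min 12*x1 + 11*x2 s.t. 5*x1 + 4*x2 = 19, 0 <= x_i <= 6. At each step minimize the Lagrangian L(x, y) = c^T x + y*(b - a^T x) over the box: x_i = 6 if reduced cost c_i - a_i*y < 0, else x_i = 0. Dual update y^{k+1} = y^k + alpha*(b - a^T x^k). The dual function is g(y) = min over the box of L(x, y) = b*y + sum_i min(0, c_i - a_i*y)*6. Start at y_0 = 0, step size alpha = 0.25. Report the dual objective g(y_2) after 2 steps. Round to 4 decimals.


Dual ascent for LP: min 12*x1 + 11*x2, 5*x1 + 4*x2 = 19, 0 <= x_i <= 6
Step 1: y^k = 0.0, reduced costs: (12.0, 11.0)
  x^k = (0.0, 0.0), subgradient = b - a^T x = 19.0
  y^{k+1} = 0.0 + 0.25*19.0 = 4.75
Step 2: y^k = 4.75, reduced costs: (-11.75, -8.0)
  x^k = (6.0, 6.0), subgradient = b - a^T x = -35.0
  y^{k+1} = 4.75 + 0.25*-35.0 = -4.0
Dual objective at y_2 = -4.0: reduced costs (32.0, 27.0), box minimizer x = (0.0, 0.0)
g(y_2) = b*y + (c1 - a1*y)*x1 + (c2 - a2*y)*x2 = 19*(-4.0) + 32.0*0.0 + 27.0*0.0 = -76.0 + 0.0 + 0.0 = -76.0


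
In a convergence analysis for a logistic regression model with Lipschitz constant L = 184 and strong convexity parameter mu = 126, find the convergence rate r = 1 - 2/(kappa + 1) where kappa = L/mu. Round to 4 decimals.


Step 1: Compute the condition number.
kappa = L/mu = 184/126 = 1.4603
Step 2: Compute the convergence rate.
r = 1 - 2/(kappa + 1) = 1 - 2*mu/(L + mu) = (L - mu)/(L + mu) = 58/310 = 0.1871


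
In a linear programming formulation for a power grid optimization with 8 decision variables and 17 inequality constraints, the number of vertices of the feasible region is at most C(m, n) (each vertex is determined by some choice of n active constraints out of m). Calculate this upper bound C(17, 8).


Each vertex corresponds to some choice of n active constraints out of m, so the number of vertices is at most C(m, n) = m! / (n!(m-n)!).
m = 17, n = 8
Numerator: 17 * 16 * 15 * 14 * 13 * 12 * 11 * 10
Denominator: 8! = 40320
C(17, 8) = 24310


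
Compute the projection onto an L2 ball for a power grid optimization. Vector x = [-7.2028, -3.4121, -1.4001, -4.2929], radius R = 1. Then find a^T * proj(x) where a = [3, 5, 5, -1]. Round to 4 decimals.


Step 1: Compute ||x|| (intermediates to 6 decimals).
||x|| = sqrt((-7.2028)^2 + (-3.4121)^2 + (-1.4001)^2 + (-4.2929)^2) = 9.160351
Step 2: Project.
Since ||x|| > R, scale = R/||x|| = 1/9.160351 = 0.109166, proj(x) = scale * x
proj(x) = [-0.786301, -0.372485, -0.152843, -0.468639]
Step 3: Dot product.
a^T * proj(x) = 3*(-0.786301) + 5*(-0.372485) + 5*(-0.152843) - 1*(-0.468639) = -4.5169


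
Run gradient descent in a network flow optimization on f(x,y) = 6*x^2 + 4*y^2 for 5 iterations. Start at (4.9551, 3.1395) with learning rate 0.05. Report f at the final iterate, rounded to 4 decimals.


Gradient descent on f(x,y) = 6*x^2 + 4*y^2.
Starting point: (4.9551, 3.1395), alpha = 0.05
Step 1: grad_x = 2*6*4.9551 = 59.4612, grad_y = 2*4*3.1395 = 25.116
  x_1 = 4.9551 - 0.05*59.4612 = 1.982
  y_1 = 3.1395 - 0.05*25.116 = 1.8837
Step 2: grad_x = 2*6*1.982 = 23.7845, grad_y = 2*4*1.8837 = 15.0696
  x_2 = 1.982 - 0.05*23.7845 = 0.7928
  y_2 = 1.8837 - 0.05*15.0696 = 1.1302
Step 3: grad_x = 2*6*0.7928 = 9.5138, grad_y = 2*4*1.1302 = 9.0418
  x_3 = 0.7928 - 0.05*9.5138 = 0.3171
  y_3 = 1.1302 - 0.05*9.0418 = 0.6781
Step 4: grad_x = 2*6*0.3171 = 3.8055, grad_y = 2*4*0.6781 = 5.4251
  x_4 = 0.3171 - 0.05*3.8055 = 0.1269
  y_4 = 0.6781 - 0.05*5.4251 = 0.4069
Step 5: grad_x = 2*6*0.1269 = 1.5222, grad_y = 2*4*0.4069 = 3.255
  x_5 = 0.1269 - 0.05*1.5222 = 0.0507
  y_5 = 0.4069 - 0.05*3.255 = 0.2441
f(0.0507, 0.2441) = 6*0.0507^2 + 4*0.2441^2 = 0.2538


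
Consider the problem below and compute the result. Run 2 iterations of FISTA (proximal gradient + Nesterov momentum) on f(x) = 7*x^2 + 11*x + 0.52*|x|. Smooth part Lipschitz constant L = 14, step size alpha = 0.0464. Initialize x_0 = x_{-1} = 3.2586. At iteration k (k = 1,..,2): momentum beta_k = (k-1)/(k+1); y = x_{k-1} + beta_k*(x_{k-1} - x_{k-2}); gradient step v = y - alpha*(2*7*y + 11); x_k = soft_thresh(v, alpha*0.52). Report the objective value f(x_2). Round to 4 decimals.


FISTA on f(x) = 7*x^2 + 11*x + 0.52*|x|
L = 14, alpha = 0.0464
Iteration 1: beta = 0.0, y = 3.2586 + 0.0*(3.2586 - 3.2586) = 3.2586
  grad(y) = 56.6204, v = y - alpha*grad = 0.6314
  prox(v) = soft_thresh(0.6314, 0.0241) = 0.6073
Iteration 2: beta = 0.3333, y = 0.6073 + 0.3333*(0.6073 - 3.2586) = -0.2765
  grad(y) = 7.1292, v = y - alpha*grad = -0.6073
  prox(v) = soft_thresh(-0.6073, 0.0241) = -0.5832
f(x_2) = 7*(-0.5832)^2 + 11*(-0.5832) + 0.52*|-0.5832| = -3.731


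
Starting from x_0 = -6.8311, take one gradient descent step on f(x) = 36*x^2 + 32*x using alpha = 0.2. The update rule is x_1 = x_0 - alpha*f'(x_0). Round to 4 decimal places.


We compute the gradient at x_0 and apply the update.
f'(x) = 72*x + 32
f'(-6.8311) = 72*-6.8311 + 32 = -459.8392
x_1 = -6.8311 - 0.2*-459.8392 = 85.1367


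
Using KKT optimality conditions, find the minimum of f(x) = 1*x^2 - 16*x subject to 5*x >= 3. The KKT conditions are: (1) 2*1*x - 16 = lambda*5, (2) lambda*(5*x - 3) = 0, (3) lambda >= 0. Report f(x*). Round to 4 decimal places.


Step 1: Try lambda = 0 (constraint inactive).
Stationarity: 2*1*x - 16 = 0
x* = 16/(2*1) = 8.0
Check constraint: 5*8.0 = 40.0 >= 3 -- satisfied.
Step 2: Compute optimal value.
f(x*) = 1*8.0^2 - 16*8.0 = -64.0


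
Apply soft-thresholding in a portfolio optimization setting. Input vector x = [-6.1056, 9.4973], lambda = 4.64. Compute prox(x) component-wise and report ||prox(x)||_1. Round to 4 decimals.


Soft-thresholding with lambda = 4.64:
prox(-6.1056) = sign(-6.1056)*max(|-6.1056| - 4.64, 0) = -1.4656
prox(9.4973) = sign(9.4973)*max(|9.4973| - 4.64, 0) = 4.8573
prox(x) = [-1.4656, 4.8573]
||prox(x)||_1 = 1.4656 + 4.8573 = 6.3229


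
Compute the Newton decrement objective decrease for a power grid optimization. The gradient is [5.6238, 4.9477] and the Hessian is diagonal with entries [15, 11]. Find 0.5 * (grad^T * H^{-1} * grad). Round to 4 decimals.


Step 1: H is diagonal, so H^(-1) * g = [0.3749, 0.4498].
Step 2: g^T H^(-1) g = sum_i g_i^2 / H_ii
  = (5.6238)^2/15 + (4.9477)^2/11
  = 2.1085 + 2.2254 = 4.3339
Step 3: Objective decrease = 0.5 * g^T H^(-1) g = 2.167


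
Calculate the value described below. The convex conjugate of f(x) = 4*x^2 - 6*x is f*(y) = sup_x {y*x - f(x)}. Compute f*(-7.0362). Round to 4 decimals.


f*(y) = sup_x {y*x - a*x^2 - b*x} = sup_x {(y-b)*x - a*x^2}
FOC: (y - b) - 2a*x = 0 => x* = (y - b)/(2a)
x* = (-7.0362 + 6)/(2*4) = -0.1295
f*(-7.0362) = (y-b)^2/(4a) = (-7.0362 + 6)^2/(4*4)
= 1.0737/16 = 0.0671


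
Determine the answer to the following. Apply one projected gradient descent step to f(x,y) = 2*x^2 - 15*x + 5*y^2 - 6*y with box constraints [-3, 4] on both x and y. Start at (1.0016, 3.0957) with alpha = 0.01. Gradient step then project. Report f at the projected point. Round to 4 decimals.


Step 1: Compute gradient at (1.0016, 3.0957).
grad_x = 2*2*1.0016 - 15 = -10.9936
grad_y = 2*5*3.0957 - 6 = 24.957
Step 2: Gradient step.
x_raw = 1.0016 - 0.01*-10.9936 = 1.1115
y_raw = 3.0957 - 0.01*24.957 = 2.8461
Step 3: Project onto [-3, 4].
x_proj = clip(1.1115) = 1.1115
y_proj = clip(2.8461) = 2.8461
Step 4: Evaluate f.
f(1.1115, 2.8461) = 9.2235


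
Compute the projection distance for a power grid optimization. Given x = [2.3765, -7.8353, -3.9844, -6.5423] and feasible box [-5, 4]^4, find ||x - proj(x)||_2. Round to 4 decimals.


Project each component onto [-5, 4].
clip(2.3765) = 2.3765, clip(-7.8353) = -5.0, clip(-3.9844) = -3.9844, clip(-6.5423) = -5.0
Projection = [2.3765, -5.0, -3.9844, -5.0]
Squared diffs: [0.0, 8.0389, 0.0, 2.3787]
Distance = sqrt(10.4176) = 3.2276


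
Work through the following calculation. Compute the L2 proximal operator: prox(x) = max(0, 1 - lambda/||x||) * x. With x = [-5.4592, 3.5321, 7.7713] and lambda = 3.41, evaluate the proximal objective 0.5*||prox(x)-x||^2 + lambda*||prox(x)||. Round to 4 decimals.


Step 1: Compute ||x||.
||x|| = 10.1327
Step 2: Compute scaling factor.
scale = max(0, 1 - 3.41/10.1327) = 0.6635
Step 3: prox(x) = [-3.622, 2.3434, 5.156]
||prox(x)|| = 6.7227
Step 4: Proximal objective.
0.5*||prox-x||^2 = 5.8141
lambda*||prox|| = 22.9244
Total = 28.7385


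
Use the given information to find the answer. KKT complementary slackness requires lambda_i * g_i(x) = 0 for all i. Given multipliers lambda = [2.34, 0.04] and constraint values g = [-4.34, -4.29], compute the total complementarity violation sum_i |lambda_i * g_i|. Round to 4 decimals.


KKT complementary slackness check:
lambda_1 * g_1 = 2.34 * -4.34 = -10.1556
lambda_2 * g_2 = 0.04 * -4.29 = -0.1716
Total violation = 10.1556 + 0.1716 = 10.3272


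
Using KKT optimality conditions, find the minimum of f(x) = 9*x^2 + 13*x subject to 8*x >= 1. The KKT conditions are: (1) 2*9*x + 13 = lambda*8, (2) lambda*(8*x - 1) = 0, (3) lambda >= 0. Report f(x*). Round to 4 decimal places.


Step 1: Try lambda = 0 (constraint inactive).
x_unc = -13/(2*9) = -0.7222
Check: 8*-0.7222 = -5.7776 < 1 -- violated!
Step 2: Constraint must be active: 8*x = 1
x* = 1/8 = 0.125
lambda = (2*9*0.125 + 13)/8 = 1.9063
Step 3: Compute optimal value.
f(x*) = 9*0.125^2 + 13*0.125 = 1.7656


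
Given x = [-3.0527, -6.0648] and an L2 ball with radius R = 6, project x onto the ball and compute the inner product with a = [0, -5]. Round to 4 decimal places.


Step 1: Compute ||x|| (intermediates to 6 decimals).
||x|| = sqrt((-3.0527)^2 + (-6.0648)^2) = 6.789755
Step 2: Project.
Since ||x|| > R, scale = R/||x|| = 6/6.789755 = 0.883684, proj(x) = scale * x
proj(x) = [-2.697622, -5.359367]
Step 3: Dot product.
a^T * proj(x) = 0*(-2.697622) - 5*(-5.359367) = 26.7968


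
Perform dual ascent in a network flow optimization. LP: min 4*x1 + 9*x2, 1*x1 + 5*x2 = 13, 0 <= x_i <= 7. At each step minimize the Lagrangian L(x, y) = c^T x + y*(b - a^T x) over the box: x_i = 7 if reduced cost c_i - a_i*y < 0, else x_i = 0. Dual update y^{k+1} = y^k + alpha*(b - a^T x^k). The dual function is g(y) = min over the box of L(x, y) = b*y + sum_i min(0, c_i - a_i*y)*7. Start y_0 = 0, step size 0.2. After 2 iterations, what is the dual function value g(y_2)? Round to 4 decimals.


Dual ascent for LP: min 4*x1 + 9*x2, 1*x1 + 5*x2 = 13, 0 <= x_i <= 7
Step 1: y^k = 0.0, reduced costs: (4.0, 9.0)
  x^k = (0.0, 0.0), subgradient = b - a^T x = 13.0
  y^{k+1} = 0.0 + 0.2*13.0 = 2.6
Step 2: y^k = 2.6, reduced costs: (1.4, -4.0)
  x^k = (0.0, 7.0), subgradient = b - a^T x = -22.0
  y^{k+1} = 2.6 + 0.2*-22.0 = -1.8
Dual objective at y_2 = -1.8: reduced costs (5.8, 18.0), box minimizer x = (0.0, 0.0)
g(y_2) = b*y + (c1 - a1*y)*x1 + (c2 - a2*y)*x2 = 13*(-1.8) + 5.8*0.0 + 18.0*0.0 = -23.4 + 0.0 + 0.0 = -23.4


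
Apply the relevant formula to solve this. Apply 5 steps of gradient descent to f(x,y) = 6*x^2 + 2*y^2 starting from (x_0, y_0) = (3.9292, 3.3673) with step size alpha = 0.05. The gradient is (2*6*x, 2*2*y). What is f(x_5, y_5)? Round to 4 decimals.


Gradient descent on f(x,y) = 6*x^2 + 2*y^2.
Starting point: (3.9292, 3.3673), alpha = 0.05
Step 1: grad_x = 2*6*3.9292 = 47.1504, grad_y = 2*2*3.3673 = 13.4692
  x_1 = 3.9292 - 0.05*47.1504 = 1.5717
  y_1 = 3.3673 - 0.05*13.4692 = 2.6938
Step 2: grad_x = 2*6*1.5717 = 18.8602, grad_y = 2*2*2.6938 = 10.7754
  x_2 = 1.5717 - 0.05*18.8602 = 0.6287
  y_2 = 2.6938 - 0.05*10.7754 = 2.1551
Step 3: grad_x = 2*6*0.6287 = 7.5441, grad_y = 2*2*2.1551 = 8.6203
  x_3 = 0.6287 - 0.05*7.5441 = 0.2515
  y_3 = 2.1551 - 0.05*8.6203 = 1.7241
Step 4: grad_x = 2*6*0.2515 = 3.0176, grad_y = 2*2*1.7241 = 6.8962
  x_4 = 0.2515 - 0.05*3.0176 = 0.1006
  y_4 = 1.7241 - 0.05*6.8962 = 1.3792
Step 5: grad_x = 2*6*0.1006 = 1.2071, grad_y = 2*2*1.3792 = 5.517
  x_5 = 0.1006 - 0.05*1.2071 = 0.0402
  y_5 = 1.3792 - 0.05*5.517 = 1.1034
f(0.0402, 1.1034) = 6*0.0402^2 + 2*1.1034^2 = 2.4447


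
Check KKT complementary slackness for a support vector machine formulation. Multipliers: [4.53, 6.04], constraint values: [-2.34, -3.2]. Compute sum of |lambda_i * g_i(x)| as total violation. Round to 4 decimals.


KKT complementary slackness check:
lambda_1 * g_1 = 4.53 * -2.34 = -10.6002
lambda_2 * g_2 = 6.04 * -3.2 = -19.328
Total violation = 10.6002 + 19.328 = 29.9282


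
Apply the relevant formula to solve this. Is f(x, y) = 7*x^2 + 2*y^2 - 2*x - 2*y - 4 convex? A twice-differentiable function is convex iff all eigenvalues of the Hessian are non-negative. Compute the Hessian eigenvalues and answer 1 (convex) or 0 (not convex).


The Hessian of f(x,y) = 7*x^2 + 2*y^2 - 2*x - 2*y - 4 is:
H = [[14, 0], [0, 4]]
Trace = 14 + 4 = 18
Determinant = 14*4 - (0)^2 = 56
Discriminant = (18)^2 - 4*56 = 100.0
Eigenvalues: lambda_1 = 4.0, lambda_2 = 14.0
The function is convex.

1


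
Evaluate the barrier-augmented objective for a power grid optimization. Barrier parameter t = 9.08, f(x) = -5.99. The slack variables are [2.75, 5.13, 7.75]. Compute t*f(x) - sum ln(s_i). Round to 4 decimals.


Step 1: Compute log-barrier.
ln values: [1.0116, 1.6351, 2.0477]
phi = -(1.0116 + 1.6351 + 2.0477) = -4.6944
Step 2: Compute augmented objective.
t*f(x) = 9.08*-5.99 = -54.3892
Total = -54.3892 - 4.6944 = -59.0836


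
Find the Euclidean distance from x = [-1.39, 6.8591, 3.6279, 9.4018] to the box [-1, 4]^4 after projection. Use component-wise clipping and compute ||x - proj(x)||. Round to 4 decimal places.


Project each component onto [-1, 4].
clip(-1.39) = -1.0, clip(6.8591) = 4.0, clip(3.6279) = 3.6279, clip(9.4018) = 4.0
Projection = [-1.0, 4.0, 3.6279, 4.0]
Squared diffs: [0.1521, 8.1745, 0.0, 29.1794]
Distance = sqrt(37.506) = 6.1242


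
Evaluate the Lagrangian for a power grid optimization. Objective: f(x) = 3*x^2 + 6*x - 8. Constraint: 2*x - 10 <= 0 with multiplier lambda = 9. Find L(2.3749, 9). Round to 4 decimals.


Step 1: Evaluate f(x).
f(2.3749) = 3*2.3749^2 + 6*2.3749 - 8 = 23.1699
Step 2: Evaluate g(x).
g(2.3749) = 2*2.3749 - 10 = -5.2502
Step 3: Compute Lagrangian.
L = 23.1699 + 9*-5.2502 = -24.0819


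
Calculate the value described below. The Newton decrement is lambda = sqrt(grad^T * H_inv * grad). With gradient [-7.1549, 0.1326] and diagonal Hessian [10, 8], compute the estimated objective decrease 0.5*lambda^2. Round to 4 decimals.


Step 1: H is diagonal, so H^(-1) * g = [-0.7155, 0.0166].
Step 2: g^T H^(-1) g = sum_i g_i^2 / H_ii
  = (-7.1549)^2/10 + (0.1326)^2/8
  = 5.1193 + 0.0022 = 5.1215
Step 3: Objective decrease = 0.5 * g^T H^(-1) g = 2.5607


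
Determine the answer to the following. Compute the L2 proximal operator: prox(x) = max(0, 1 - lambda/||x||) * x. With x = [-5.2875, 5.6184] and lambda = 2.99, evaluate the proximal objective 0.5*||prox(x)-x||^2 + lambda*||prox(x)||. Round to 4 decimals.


Step 1: Compute ||x||.
||x|| = 7.7152
Step 2: Compute scaling factor.
scale = max(0, 1 - 2.99/7.7152) = 0.6125
Step 3: prox(x) = [-3.2383, 3.441]
||prox(x)|| = 4.7252
Step 4: Proximal objective.
0.5*||prox-x||^2 = 4.4701
lambda*||prox|| = 14.1283
Total = 18.5984


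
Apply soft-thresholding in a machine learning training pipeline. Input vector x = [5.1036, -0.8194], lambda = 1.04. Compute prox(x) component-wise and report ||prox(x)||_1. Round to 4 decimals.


Soft-thresholding with lambda = 1.04:
prox(5.1036) = sign(5.1036)*max(|5.1036| - 1.04, 0) = 4.0636
prox(-0.8194) = sign(-0.8194)*max(|-0.8194| - 1.04, 0) = 0.0
prox(x) = [4.0636, 0.0]
||prox(x)||_1 = 4.0636 + 0.0 = 4.0636
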